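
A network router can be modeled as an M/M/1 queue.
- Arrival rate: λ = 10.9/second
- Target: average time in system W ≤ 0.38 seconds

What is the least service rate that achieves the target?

For M/M/1: W = 1/(μ-λ)
Need W ≤ 0.38, so 1/(μ-λ) ≤ 0.38
μ - λ ≥ 1/0.38 = 2.6316
μ ≥ 10.9 + 2.6316 = 13.5316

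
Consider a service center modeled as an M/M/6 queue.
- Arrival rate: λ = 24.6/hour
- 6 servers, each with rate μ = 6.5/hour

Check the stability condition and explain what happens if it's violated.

Stability requires ρ = λ/(cμ) < 1
ρ = 24.6/(6 × 6.5) = 24.6/39.00 = 0.6308
Since 0.6308 < 1, the system is STABLE.
The servers are busy 63.08% of the time.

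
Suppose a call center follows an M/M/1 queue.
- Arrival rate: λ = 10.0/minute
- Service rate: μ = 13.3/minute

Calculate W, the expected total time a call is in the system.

First, compute utilization: ρ = λ/μ = 10.0/13.3 = 0.7519
For M/M/1: W = 1/(μ-λ)
W = 1/(13.3-10.0) = 1/3.30
W = 0.3030 minutes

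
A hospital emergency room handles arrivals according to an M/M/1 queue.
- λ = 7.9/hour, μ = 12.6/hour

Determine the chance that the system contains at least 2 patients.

ρ = λ/μ = 7.9/12.6 = 0.6270
P(N ≥ n) = ρⁿ
P(N ≥ 2) = 0.6270^2
P(N ≥ 2) = 0.3931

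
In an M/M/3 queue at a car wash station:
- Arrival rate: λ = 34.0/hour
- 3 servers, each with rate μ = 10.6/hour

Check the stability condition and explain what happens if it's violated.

Stability requires ρ = λ/(cμ) < 1
ρ = 34.0/(3 × 10.6) = 34.0/31.80 = 1.0692
Since 1.0692 ≥ 1, the system is UNSTABLE.
Need c > λ/μ = 34.0/10.6 = 3.21.
Minimum servers needed: c = 4.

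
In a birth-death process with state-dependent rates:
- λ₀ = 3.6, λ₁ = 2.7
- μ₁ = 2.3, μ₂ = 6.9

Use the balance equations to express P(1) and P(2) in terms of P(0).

Balance equations:
State 0: λ₀P₀ = μ₁P₁ → P₁ = (λ₀/μ₁)P₀ = (3.6/2.3)P₀ = 1.5652P₀
State 1: P₂ = (λ₀λ₁)/(μ₁μ₂)P₀ = (3.6×2.7)/(2.3×6.9)P₀ = 0.6125P₀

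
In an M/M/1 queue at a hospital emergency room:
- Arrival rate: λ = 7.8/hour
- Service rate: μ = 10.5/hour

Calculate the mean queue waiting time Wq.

First, compute utilization: ρ = λ/μ = 7.8/10.5 = 0.7429
For M/M/1: Wq = λ/(μ(μ-λ))
Wq = 7.8/(10.5 × (10.5-7.8))
Wq = 7.8/(10.5 × 2.70)
Wq = 0.2751 hours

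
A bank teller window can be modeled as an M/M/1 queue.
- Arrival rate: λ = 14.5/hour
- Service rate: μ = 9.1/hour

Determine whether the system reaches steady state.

Stability requires ρ = λ/(cμ) < 1
ρ = 14.5/(1 × 9.1) = 14.5/9.10 = 1.5934
Since 1.5934 ≥ 1, the system is UNSTABLE.
Queue grows without bound. Need μ > λ = 14.5.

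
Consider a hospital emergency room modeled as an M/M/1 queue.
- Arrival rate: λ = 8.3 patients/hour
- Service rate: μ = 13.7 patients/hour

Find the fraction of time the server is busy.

Server utilization: ρ = λ/μ
ρ = 8.3/13.7 = 0.6058
The server is busy 60.58% of the time.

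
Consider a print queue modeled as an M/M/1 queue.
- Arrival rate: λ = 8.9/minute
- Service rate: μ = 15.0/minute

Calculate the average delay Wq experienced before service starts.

First, compute utilization: ρ = λ/μ = 8.9/15.0 = 0.5933
For M/M/1: Wq = λ/(μ(μ-λ))
Wq = 8.9/(15.0 × (15.0-8.9))
Wq = 8.9/(15.0 × 6.10)
Wq = 0.09727 minutes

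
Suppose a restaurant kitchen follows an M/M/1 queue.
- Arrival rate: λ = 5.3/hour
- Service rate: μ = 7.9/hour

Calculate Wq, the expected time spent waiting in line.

First, compute utilization: ρ = λ/μ = 5.3/7.9 = 0.6709
For M/M/1: Wq = λ/(μ(μ-λ))
Wq = 5.3/(7.9 × (7.9-5.3))
Wq = 5.3/(7.9 × 2.60)
Wq = 0.2580 hours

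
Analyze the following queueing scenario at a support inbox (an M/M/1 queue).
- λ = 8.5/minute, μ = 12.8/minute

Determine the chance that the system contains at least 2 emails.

ρ = λ/μ = 8.5/12.8 = 0.6641
P(N ≥ n) = ρⁿ
P(N ≥ 2) = 0.6641^2
P(N ≥ 2) = 0.4410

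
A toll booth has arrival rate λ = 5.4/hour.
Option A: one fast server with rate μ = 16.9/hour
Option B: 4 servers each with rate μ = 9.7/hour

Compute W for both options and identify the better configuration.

Option A: single server μ = 16.9 (M/M/1)
  ρ_A = 5.4/16.9 = 0.3195
  W_A = 1/(μ-λ) = 1/(16.9-5.4) = 1/11.50 = 0.08696

Option B: 4 servers μ = 9.7 (M/M/4)
  ρ_B = λ/(cμ) = 5.4/(4×9.7) = 0.1392
  Offered load a = λ/μ = cρ = 5.4/9.7 = 0.5567
  P₀ = [ Σₙ₌₀^3 aⁿ/n! + a^4/(4!(1-ρ)) ]⁻¹
  Σ = a^0/0! + a^1/1! + a^2/2! + a^3/3! = 1.0000 + 0.55670 + 0.15496 + 0.028755 = 1.7404
  a^4/(4!(1-ρ)) = 0.09605/(24 × 0.8608) = 0.004649
  P₀ = 1/(1.7404 + 0.004649) = 0.5730
  Lq = P₀·a^4·ρ / (4!(1-ρ)²) = 0.57305 × 0.096048 × 0.13918 / (24 × 0.74102) = 0.0004307
  Wq_B = Lq/λ = 0.0004307/5.4 = 0.00007976
  W_B = Wq_B + 1/μ = 0.00007976 + 0.1031 = 0.1032

Since W_A = 0.08696 < W_B = 0.1032, Option A (single fast server) has the shorter time in system.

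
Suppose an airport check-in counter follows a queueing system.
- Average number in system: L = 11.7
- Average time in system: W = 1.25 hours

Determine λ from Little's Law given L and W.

Little's Law: L = λW, so λ = L/W
λ = 11.7/1.25 = 9.3600 passengers/hour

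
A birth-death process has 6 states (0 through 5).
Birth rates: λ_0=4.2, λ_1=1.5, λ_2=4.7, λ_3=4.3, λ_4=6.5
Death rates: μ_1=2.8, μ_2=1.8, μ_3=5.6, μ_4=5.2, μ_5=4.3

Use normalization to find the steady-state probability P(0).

Ratios P(n)/P(0) = (λ₀···λₙ₋₁)/(μ₁···μₙ):
P(1)/P(0) = (4.2)/(2.8) = 1.5000
P(2)/P(0) = (4.2×1.5)/(2.8×1.8) = 1.2500
P(3)/P(0) = (4.2×1.5×4.7)/(2.8×1.8×5.6) = 1.0491
P(4)/P(0) = (4.2×1.5×4.7×4.3)/(2.8×1.8×5.6×5.2) = 0.8675
P(5)/P(0) = (4.2×1.5×4.7×4.3×6.5)/(2.8×1.8×5.6×5.2×4.3) = 1.3114

Normalization: ∑ P(n) = 1
P(0) × (1.0000 + 1.5000 + 1.2500 + 1.0491 + 0.8675 + 1.3114) = 1
P(0) × 6.9780 = 1
P(0) = 1/6.9780 = 0.1433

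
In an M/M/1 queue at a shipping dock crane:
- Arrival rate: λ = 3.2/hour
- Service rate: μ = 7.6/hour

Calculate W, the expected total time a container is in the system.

First, compute utilization: ρ = λ/μ = 3.2/7.6 = 0.4211
For M/M/1: W = 1/(μ-λ)
W = 1/(7.6-3.2) = 1/4.40
W = 0.2273 hours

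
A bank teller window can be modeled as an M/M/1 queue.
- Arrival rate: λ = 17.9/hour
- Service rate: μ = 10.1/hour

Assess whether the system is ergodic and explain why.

Stability requires ρ = λ/(cμ) < 1
ρ = 17.9/(1 × 10.1) = 17.9/10.10 = 1.7723
Since 1.7723 ≥ 1, the system is UNSTABLE.
Queue grows without bound. Need μ > λ = 17.9.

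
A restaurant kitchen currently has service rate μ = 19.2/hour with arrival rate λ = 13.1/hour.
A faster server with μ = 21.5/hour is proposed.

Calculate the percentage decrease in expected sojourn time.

System 1: ρ₁ = 13.1/19.2 = 0.6823, W₁ = 1/(19.2-13.1) = 0.16393
System 2: ρ₂ = 13.1/21.5 = 0.6093, W₂ = 1/(21.5-13.1) = 0.11905
Improvement: (W₁-W₂)/W₁ = (0.16393-0.11905)/0.16393 = 27.38%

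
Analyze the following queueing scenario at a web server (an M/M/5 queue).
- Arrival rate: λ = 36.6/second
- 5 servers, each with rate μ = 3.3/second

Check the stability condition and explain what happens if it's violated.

Stability requires ρ = λ/(cμ) < 1
ρ = 36.6/(5 × 3.3) = 36.6/16.50 = 2.2182
Since 2.2182 ≥ 1, the system is UNSTABLE.
Need c > λ/μ = 36.6/3.3 = 11.09.
Minimum servers needed: c = 12.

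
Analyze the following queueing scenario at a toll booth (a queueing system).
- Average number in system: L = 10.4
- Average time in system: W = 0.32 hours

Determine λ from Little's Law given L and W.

Little's Law: L = λW, so λ = L/W
λ = 10.4/0.32 = 32.5000 vehicles/hour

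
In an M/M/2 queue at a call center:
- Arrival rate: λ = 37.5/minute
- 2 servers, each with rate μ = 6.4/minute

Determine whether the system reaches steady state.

Stability requires ρ = λ/(cμ) < 1
ρ = 37.5/(2 × 6.4) = 37.5/12.80 = 2.9297
Since 2.9297 ≥ 1, the system is UNSTABLE.
Need c > λ/μ = 37.5/6.4 = 5.86.
Minimum servers needed: c = 6.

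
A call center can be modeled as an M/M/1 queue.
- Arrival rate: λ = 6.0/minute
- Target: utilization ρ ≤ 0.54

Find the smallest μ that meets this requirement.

ρ = λ/μ, so μ = λ/ρ
μ ≥ 6.0/0.54 = 11.1111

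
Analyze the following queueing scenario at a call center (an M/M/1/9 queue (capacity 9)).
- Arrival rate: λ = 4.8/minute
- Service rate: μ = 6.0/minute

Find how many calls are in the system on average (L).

ρ = λ/μ = 4.8/6.0 = 0.8000
P₀ = (1-ρ)/(1-ρ^(K+1)) = (1-0.8000)/(1-0.8000^10) = 0.2000/0.8926 = 0.2241
P_K = P₀×ρ^K = 0.2241 × 0.8000^9 = 0.2241 × 0.1342 = 0.03007
L = ρ[1 - (K+1)ρ^K + Kρ^(K+1)] / [(1-ρ)(1-ρ^(K+1))]
L = 0.8000 × (1 - 10×0.134218 + 9×0.107374) / ((1 - 0.8000) × (1 - 0.107374)) = 2.7971 calls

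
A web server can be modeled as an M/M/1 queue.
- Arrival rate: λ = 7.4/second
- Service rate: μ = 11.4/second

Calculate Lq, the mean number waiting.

ρ = λ/μ = 7.4/11.4 = 0.6491
For M/M/1: Lq = λ²/(μ(μ-λ))
Lq = 54.76/(11.4 × 4.00)
Lq = 1.2009 requests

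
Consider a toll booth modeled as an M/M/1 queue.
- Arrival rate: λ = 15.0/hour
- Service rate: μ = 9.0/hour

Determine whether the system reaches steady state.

Stability requires ρ = λ/(cμ) < 1
ρ = 15.0/(1 × 9.0) = 15.0/9.00 = 1.6667
Since 1.6667 ≥ 1, the system is UNSTABLE.
Queue grows without bound. Need μ > λ = 15.0.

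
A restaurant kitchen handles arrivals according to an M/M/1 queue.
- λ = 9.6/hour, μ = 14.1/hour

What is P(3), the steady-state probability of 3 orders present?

ρ = λ/μ = 9.6/14.1 = 0.6809
P(n) = (1-ρ)ρⁿ
P(3) = (1-0.6809) × 0.6809^3
P(3) = 0.3191 × 0.3157
P(3) = 0.1007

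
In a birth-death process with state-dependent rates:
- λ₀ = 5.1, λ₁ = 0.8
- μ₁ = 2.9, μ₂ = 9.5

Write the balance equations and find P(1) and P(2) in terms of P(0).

Balance equations:
State 0: λ₀P₀ = μ₁P₁ → P₁ = (λ₀/μ₁)P₀ = (5.1/2.9)P₀ = 1.7586P₀
State 1: P₂ = (λ₀λ₁)/(μ₁μ₂)P₀ = (5.1×0.8)/(2.9×9.5)P₀ = 0.1481P₀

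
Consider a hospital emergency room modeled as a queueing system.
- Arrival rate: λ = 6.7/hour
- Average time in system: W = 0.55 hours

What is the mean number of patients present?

Little's Law: L = λW
L = 6.7 × 0.55 = 3.6850 patients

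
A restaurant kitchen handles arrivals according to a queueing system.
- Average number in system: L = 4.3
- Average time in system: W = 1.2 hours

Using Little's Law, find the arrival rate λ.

Little's Law: L = λW, so λ = L/W
λ = 4.3/1.2 = 3.5833 orders/hour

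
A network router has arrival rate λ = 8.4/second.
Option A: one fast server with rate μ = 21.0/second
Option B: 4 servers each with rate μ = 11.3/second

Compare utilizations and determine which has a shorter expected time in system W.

Option A: single server μ = 21.0 (M/M/1)
  ρ_A = 8.4/21.0 = 0.4000
  W_A = 1/(μ-λ) = 1/(21.0-8.4) = 1/12.60 = 0.07937

Option B: 4 servers μ = 11.3 (M/M/4)
  ρ_B = λ/(cμ) = 8.4/(4×11.3) = 0.1858
  Offered load a = λ/μ = cρ = 8.4/11.3 = 0.7434
  P₀ = [ Σₙ₌₀^3 aⁿ/n! + a^4/(4!(1-ρ)) ]⁻¹
  Σ = a^0/0! + a^1/1! + a^2/2! + a^3/3! = 1.0000 + 0.74336 + 0.27629 + 0.068462 = 2.0881
  a^4/(4!(1-ρ)) = 0.3054/(24 × 0.8142) = 0.01563
  P₀ = 1/(2.0881 + 0.01563) = 0.4753
  Lq = P₀·a^4·ρ / (4!(1-ρ)²) = 0.47534 × 0.30535 × 0.18584 / (24 × 0.66286) = 0.001696
  Wq_B = Lq/λ = 0.001696/8.4 = 0.0002019
  W_B = Wq_B + 1/μ = 0.0002019 + 0.08850 = 0.08870

Since W_A = 0.07937 < W_B = 0.08870, Option A (single fast server) has the shorter time in system.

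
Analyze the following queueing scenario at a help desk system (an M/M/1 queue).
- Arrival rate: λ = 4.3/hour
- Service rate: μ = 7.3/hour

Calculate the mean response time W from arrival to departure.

First, compute utilization: ρ = λ/μ = 4.3/7.3 = 0.5890
For M/M/1: W = 1/(μ-λ)
W = 1/(7.3-4.3) = 1/3.00
W = 0.3333 hours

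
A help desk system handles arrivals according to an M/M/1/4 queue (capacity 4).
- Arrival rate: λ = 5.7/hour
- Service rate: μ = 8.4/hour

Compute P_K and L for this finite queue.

ρ = λ/μ = 5.7/8.4 = 0.67857
P₀ = (1-ρ)/(1-ρ^(K+1)) = (1-0.67857)/(1-0.67857^5) = 0.3214/0.8561 = 0.3754
P_K = P₀×ρ^K = 0.37545 × 0.67857^4 = 0.37545 × 0.21202 = 0.07960
Blocking probability P_4 = 0.07960 (7.96%)
L = ρ[1 - (K+1)ρ^K + Kρ^(K+1)] / [(1-ρ)(1-ρ^(K+1))]
L = 0.67857 × (1 - 5×0.21202 + 4×0.14387) / ((1 - 0.67857) × (1 - 0.14387)) = 1.2709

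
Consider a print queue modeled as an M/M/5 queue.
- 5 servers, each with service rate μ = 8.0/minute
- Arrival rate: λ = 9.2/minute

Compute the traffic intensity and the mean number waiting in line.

Traffic intensity: ρ = λ/(cμ) = 9.2/(5×8.0) = 0.2300
Since ρ = 0.2300 < 1, system is stable.
Offered load a = λ/μ = cρ = 9.2/8.0 = 1.1500
P₀ = [ Σₙ₌₀^4 aⁿ/n! + a^5/(5!(1-ρ)) ]⁻¹
Σ = a^0/0! + a^1/1! + a^2/2! + a^3/3! + a^4/4! = 1.0000 + 1.1500 + 0.6612 + 0.2535 + 0.07288 = 3.1376
a^5/(5!(1-ρ)) = 2.0114/(120 × 0.7700) = 0.02177
P₀ = 1/(3.1376 + 0.02177) = 0.3165
Lq = P₀·a^5·ρ / (5!(1-ρ)²) = 0.3165 × 2.0114 × 0.2300 / (120 × 0.5929) = 0.002058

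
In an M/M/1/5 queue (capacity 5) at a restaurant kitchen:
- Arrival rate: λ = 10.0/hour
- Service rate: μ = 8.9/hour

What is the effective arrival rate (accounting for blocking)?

ρ = λ/μ = 10.0/8.9 = 1.1236
P₀ = (1-ρ)/(1-ρ^(K+1)) = (1-1.1236)/(1-1.1236^6) = -0.1236/-1.0122 = 0.1221
P_K = P₀×ρ^K = 0.1221 × 1.1236^5 = 0.1221 × 1.7908 = 0.2187
λ_eff = λ(1-P_K) = 10.0 × (1 - 0.21868) = 10.0 × 0.78132 = 7.8132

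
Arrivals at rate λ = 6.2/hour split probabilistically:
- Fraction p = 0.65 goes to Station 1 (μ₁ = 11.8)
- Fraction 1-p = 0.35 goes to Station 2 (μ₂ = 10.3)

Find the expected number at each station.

Effective rates: λ₁ = 6.2×0.65 = 4.03, λ₂ = 6.2×0.35 = 2.17
Station 1: ρ₁ = 4.03/11.8 = 0.34153, L₁ = ρ₁/(1-ρ₁) = 0.34153/(1-0.34153) = 0.5187
Station 2: ρ₂ = 2.17/10.3 = 0.2107, L₂ = ρ₂/(1-ρ₂) = 0.2107/(1-0.2107) = 0.2669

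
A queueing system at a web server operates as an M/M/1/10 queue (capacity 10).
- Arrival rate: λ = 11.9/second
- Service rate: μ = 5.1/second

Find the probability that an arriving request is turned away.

ρ = λ/μ = 11.9/5.1 = 2.3333
P₀ = (1-ρ)/(1-ρ^(K+1)) = (1-2.3333)/(1-2.3333^11) = -1.3333/-11159.3134 = 0.0001195
P_K = P₀×ρ^K = 0.00011948 × 2.3333^10 = 0.00011948 × 4783.0598 = 0.5715
Blocking probability = 57.15%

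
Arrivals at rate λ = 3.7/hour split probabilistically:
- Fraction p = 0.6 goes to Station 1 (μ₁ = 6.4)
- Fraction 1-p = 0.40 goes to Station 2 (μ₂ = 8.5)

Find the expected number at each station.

Effective rates: λ₁ = 3.7×0.6 = 2.22, λ₂ = 3.7×0.40 = 1.48
Station 1: ρ₁ = 2.22/6.4 = 0.34687, L₁ = ρ₁/(1-ρ₁) = 0.34687/(1-0.34687) = 0.5311
Station 2: ρ₂ = 1.48/8.5 = 0.1741, L₂ = ρ₂/(1-ρ₂) = 0.1741/(1-0.1741) = 0.2108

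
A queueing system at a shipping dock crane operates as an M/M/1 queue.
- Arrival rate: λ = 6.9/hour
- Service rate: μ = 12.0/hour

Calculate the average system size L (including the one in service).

ρ = λ/μ = 6.9/12.0 = 0.5750
For M/M/1: L = λ/(μ-λ)
L = 6.9/(12.0-6.9) = 6.9/5.10
L = 1.3529 containers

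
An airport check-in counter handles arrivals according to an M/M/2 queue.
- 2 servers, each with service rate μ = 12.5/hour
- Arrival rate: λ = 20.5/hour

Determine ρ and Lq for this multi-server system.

Traffic intensity: ρ = λ/(cμ) = 20.5/(2×12.5) = 0.8200
Since ρ = 0.8200 < 1, system is stable.
Offered load a = λ/μ = cρ = 20.5/12.5 = 1.6400
P₀ = [ Σₙ₌₀^1 aⁿ/n! + a^2/(2!(1-ρ)) ]⁻¹
Σ = a^0/0! + a^1/1! = 1.0000 + 1.6400 = 2.6400
a^2/(2!(1-ρ)) = 2.6896/(2 × 0.1800) = 7.4711
P₀ = 1/(2.6400 + 7.4711) = 0.09890
Lq = P₀·a^2·ρ / (2!(1-ρ)²) = 0.09890 × 2.6896 × 0.8200 / (2 × 0.03240) = 3.3661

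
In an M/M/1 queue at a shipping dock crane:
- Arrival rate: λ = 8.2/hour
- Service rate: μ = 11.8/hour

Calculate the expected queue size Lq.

ρ = λ/μ = 8.2/11.8 = 0.6949
For M/M/1: Lq = λ²/(μ(μ-λ))
Lq = 67.24/(11.8 × 3.60)
Lq = 1.5829 containers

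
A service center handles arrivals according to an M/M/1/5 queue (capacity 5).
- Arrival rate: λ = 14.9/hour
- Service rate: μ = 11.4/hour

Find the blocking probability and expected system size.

ρ = λ/μ = 14.9/11.4 = 1.3070
P₀ = (1-ρ)/(1-ρ^(K+1)) = (1-1.3070)/(1-1.3070^6) = -0.3070/-3.9849 = 0.07704
P_K = P₀×ρ^K = 0.07704 × 1.3070^5 = 0.07704 × 3.8140 = 0.2938
Blocking probability P_5 = 0.2938 (29.38%)
L = ρ[1 - (K+1)ρ^K + Kρ^(K+1)] / [(1-ρ)(1-ρ^(K+1))]
L = 1.3070 × (1 - 6×3.8140 + 5×4.9849) / ((1 - 1.3070) × (1 - 4.9849)) = 3.2484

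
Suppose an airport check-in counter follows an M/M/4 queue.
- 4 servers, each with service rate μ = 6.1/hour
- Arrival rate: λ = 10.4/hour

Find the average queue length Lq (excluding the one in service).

Traffic intensity: ρ = λ/(cμ) = 10.4/(4×6.1) = 0.4262
Since ρ = 0.4262 < 1, system is stable.
Offered load a = λ/μ = cρ = 10.4/6.1 = 1.7049
P₀ = [ Σₙ₌₀^3 aⁿ/n! + a^4/(4!(1-ρ)) ]⁻¹
Σ = a^0/0! + a^1/1! + a^2/2! + a^3/3! = 1.0000 + 1.7049 + 1.4534 + 0.8260 = 4.9843
a^4/(4!(1-ρ)) = 8.4492/(24 × 0.57377) = 0.6136
P₀ = 1/(4.9843 + 0.6136) = 0.1786
Lq = P₀·a^4·ρ / (4!(1-ρ)²) = 0.17864 × 8.4492 × 0.42623 / (24 × 0.32921) = 0.08142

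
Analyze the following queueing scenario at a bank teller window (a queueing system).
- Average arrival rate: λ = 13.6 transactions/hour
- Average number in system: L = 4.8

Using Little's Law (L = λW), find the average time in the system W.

Little's Law: L = λW, so W = L/λ
W = 4.8/13.6 = 0.3529 hours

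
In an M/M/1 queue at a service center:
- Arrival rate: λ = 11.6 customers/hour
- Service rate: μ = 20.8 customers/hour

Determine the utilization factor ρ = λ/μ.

Server utilization: ρ = λ/μ
ρ = 11.6/20.8 = 0.5577
The server is busy 55.77% of the time.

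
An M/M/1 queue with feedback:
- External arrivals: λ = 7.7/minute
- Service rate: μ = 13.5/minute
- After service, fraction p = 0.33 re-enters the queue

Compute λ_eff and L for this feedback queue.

Effective arrival rate: λ_eff = λ/(1-p) = 7.7/(1-0.33) = 7.7/0.67 = 11.4925
ρ = λ_eff/μ = 11.4925/13.5 = 0.8513
L = ρ/(1-ρ) = 0.8513/(1-0.8513) = 5.7249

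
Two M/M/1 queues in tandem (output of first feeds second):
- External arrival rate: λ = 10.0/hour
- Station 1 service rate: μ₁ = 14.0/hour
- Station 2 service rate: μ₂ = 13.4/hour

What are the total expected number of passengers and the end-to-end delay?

By Jackson's theorem, each station behaves as independent M/M/1.
Station 1: ρ₁ = 10.0/14.0 = 0.7143, L₁ = ρ₁/(1-ρ₁) = λ/(μ₁-λ) = 10.0/4.00 = 2.5000
Station 2: ρ₂ = 10.0/13.4 = 0.7463, L₂ = ρ₂/(1-ρ₂) = λ/(μ₂-λ) = 10.0/3.40 = 2.9412
Total: L = L₁ + L₂ = 2.5000 + 2.9412 = 5.4412
W = L/λ = 5.4412/10.0 = 0.5441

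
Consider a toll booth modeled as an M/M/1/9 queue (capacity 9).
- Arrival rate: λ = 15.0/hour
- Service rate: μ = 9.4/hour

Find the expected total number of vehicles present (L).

ρ = λ/μ = 15.0/9.4 = 1.59574
P₀ = (1-ρ)/(1-ρ^(K+1)) = (1-1.59574)/(1-1.59574^10) = -0.5957/-106.0585 = 0.005617
P_K = P₀×ρ^K = 0.0056171 × 1.59574^9 = 0.0056171 × 67.0902 = 0.3769
L = ρ[1 - (K+1)ρ^K + Kρ^(K+1)] / [(1-ρ)(1-ρ^(K+1))]
L = 1.59574 × (1 - 10×67.0902 + 9×107.0585) / ((1 - 1.59574) × (1 - 107.0585)) = 7.4157 vehicles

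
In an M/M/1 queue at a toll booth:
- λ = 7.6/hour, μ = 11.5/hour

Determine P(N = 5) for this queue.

ρ = λ/μ = 7.6/11.5 = 0.66087
P(n) = (1-ρ)ρⁿ
P(5) = (1-0.66087) × 0.66087^5
P(5) = 0.33913 × 0.12606
P(5) = 0.04275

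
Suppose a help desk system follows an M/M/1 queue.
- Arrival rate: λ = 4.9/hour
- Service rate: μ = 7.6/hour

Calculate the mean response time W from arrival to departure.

First, compute utilization: ρ = λ/μ = 4.9/7.6 = 0.6447
For M/M/1: W = 1/(μ-λ)
W = 1/(7.6-4.9) = 1/2.70
W = 0.3704 hours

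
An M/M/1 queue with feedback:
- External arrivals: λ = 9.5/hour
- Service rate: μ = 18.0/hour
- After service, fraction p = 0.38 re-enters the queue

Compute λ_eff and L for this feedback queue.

Effective arrival rate: λ_eff = λ/(1-p) = 9.5/(1-0.38) = 9.5/0.62 = 15.32258
ρ = λ_eff/μ = 15.32258/18.0 = 0.851254
L = ρ/(1-ρ) = 0.851254/(1-0.851254) = 5.7229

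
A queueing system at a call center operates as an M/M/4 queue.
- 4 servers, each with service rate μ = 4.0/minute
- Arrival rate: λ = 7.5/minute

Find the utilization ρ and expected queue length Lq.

Traffic intensity: ρ = λ/(cμ) = 7.5/(4×4.0) = 0.4688
Since ρ = 0.4688 < 1, system is stable.
Offered load a = λ/μ = cρ = 7.5/4.0 = 1.8750
P₀ = [ Σₙ₌₀^3 aⁿ/n! + a^4/(4!(1-ρ)) ]⁻¹
Σ = a^0/0! + a^1/1! + a^2/2! + a^3/3! = 1.0000 + 1.8750 + 1.7578 + 1.0986 = 5.7314
a^4/(4!(1-ρ)) = 12.3596/(24 × 0.53125) = 0.9694
P₀ = 1/(5.7314 + 0.9694) = 0.1492
Lq = P₀·a^4·ρ / (4!(1-ρ)²) = 0.1492 × 12.3596 × 0.4688 / (24 × 0.2822) = 0.1276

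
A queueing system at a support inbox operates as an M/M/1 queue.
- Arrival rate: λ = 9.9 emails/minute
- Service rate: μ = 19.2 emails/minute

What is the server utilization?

Server utilization: ρ = λ/μ
ρ = 9.9/19.2 = 0.5156
The server is busy 51.56% of the time.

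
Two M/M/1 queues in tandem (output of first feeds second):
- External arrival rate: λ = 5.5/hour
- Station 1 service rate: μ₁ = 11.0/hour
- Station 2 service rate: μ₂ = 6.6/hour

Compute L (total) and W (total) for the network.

By Jackson's theorem, each station behaves as independent M/M/1.
Station 1: ρ₁ = 5.5/11.0 = 0.5000, L₁ = ρ₁/(1-ρ₁) = λ/(μ₁-λ) = 5.5/5.50 = 1.0000
Station 2: ρ₂ = 5.5/6.6 = 0.8333, L₂ = ρ₂/(1-ρ₂) = λ/(μ₂-λ) = 5.5/1.10 = 5.0000
Total: L = L₁ + L₂ = 1.0000 + 5.0000 = 6.0000
W = L/λ = 6.0000/5.5 = 1.0909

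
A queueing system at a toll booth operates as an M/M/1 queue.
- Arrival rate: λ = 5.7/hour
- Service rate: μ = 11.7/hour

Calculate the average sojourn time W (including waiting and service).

First, compute utilization: ρ = λ/μ = 5.7/11.7 = 0.4872
For M/M/1: W = 1/(μ-λ)
W = 1/(11.7-5.7) = 1/6.00
W = 0.1667 hours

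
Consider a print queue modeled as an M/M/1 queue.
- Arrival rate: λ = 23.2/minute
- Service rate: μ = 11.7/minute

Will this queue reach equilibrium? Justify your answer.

Stability requires ρ = λ/(cμ) < 1
ρ = 23.2/(1 × 11.7) = 23.2/11.70 = 1.9829
Since 1.9829 ≥ 1, the system is UNSTABLE.
Queue grows without bound. Need μ > λ = 23.2.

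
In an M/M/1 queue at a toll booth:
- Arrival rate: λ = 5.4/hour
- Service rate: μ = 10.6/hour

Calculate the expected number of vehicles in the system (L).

ρ = λ/μ = 5.4/10.6 = 0.5094
For M/M/1: L = λ/(μ-λ)
L = 5.4/(10.6-5.4) = 5.4/5.20
L = 1.0385 vehicles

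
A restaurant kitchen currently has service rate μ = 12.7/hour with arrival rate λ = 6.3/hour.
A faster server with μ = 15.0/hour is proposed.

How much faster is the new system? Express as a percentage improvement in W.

System 1: ρ₁ = 6.3/12.7 = 0.4961, W₁ = 1/(12.7-6.3) = 0.1562
System 2: ρ₂ = 6.3/15.0 = 0.4200, W₂ = 1/(15.0-6.3) = 0.1149
Improvement: (W₁-W₂)/W₁ = (0.1562-0.1149)/0.1562 = 26.44%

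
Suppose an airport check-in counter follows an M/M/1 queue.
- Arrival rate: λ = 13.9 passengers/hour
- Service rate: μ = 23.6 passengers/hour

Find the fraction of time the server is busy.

Server utilization: ρ = λ/μ
ρ = 13.9/23.6 = 0.5890
The server is busy 58.90% of the time.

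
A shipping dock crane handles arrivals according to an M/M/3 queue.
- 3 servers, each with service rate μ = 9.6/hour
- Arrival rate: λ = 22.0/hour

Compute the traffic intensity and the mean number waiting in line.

Traffic intensity: ρ = λ/(cμ) = 22.0/(3×9.6) = 0.7639
Since ρ = 0.7639 < 1, system is stable.
Offered load a = λ/μ = cρ = 22.0/9.6 = 2.2917
P₀ = [ Σₙ₌₀^2 aⁿ/n! + a^3/(3!(1-ρ)) ]⁻¹
Σ = a^0/0! + a^1/1! + a^2/2! = 1.00000 + 2.29167 + 2.62587 = 5.9175
a^3/(3!(1-ρ)) = 12.0352/(6 × 0.23611) = 8.4955
P₀ = 1/(5.9175 + 8.4955) = 0.06938
Lq = P₀·a^3·ρ / (3!(1-ρ)²) = 0.069382 × 12.0352 × 0.76389 / (6 × 0.055748) = 1.9070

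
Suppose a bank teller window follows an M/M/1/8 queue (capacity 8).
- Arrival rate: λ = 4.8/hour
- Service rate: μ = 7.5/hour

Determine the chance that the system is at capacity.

ρ = λ/μ = 4.8/7.5 = 0.6400
P₀ = (1-ρ)/(1-ρ^(K+1)) = (1-0.6400)/(1-0.6400^9) = 0.3600/0.9820 = 0.3666
P_K = P₀×ρ^K = 0.3666 × 0.6400^8 = 0.3666 × 0.02815 = 0.01032
Blocking probability = 1.03%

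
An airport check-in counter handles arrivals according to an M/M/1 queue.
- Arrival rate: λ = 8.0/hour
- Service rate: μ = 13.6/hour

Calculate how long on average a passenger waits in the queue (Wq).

First, compute utilization: ρ = λ/μ = 8.0/13.6 = 0.5882
For M/M/1: Wq = λ/(μ(μ-λ))
Wq = 8.0/(13.6 × (13.6-8.0))
Wq = 8.0/(13.6 × 5.60)
Wq = 0.1050 hours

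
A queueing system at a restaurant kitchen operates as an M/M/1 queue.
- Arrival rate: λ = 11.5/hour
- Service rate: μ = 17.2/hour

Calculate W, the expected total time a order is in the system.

First, compute utilization: ρ = λ/μ = 11.5/17.2 = 0.6686
For M/M/1: W = 1/(μ-λ)
W = 1/(17.2-11.5) = 1/5.70
W = 0.1754 hours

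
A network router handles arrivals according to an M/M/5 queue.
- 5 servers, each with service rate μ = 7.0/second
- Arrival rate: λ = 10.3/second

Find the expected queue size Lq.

Traffic intensity: ρ = λ/(cμ) = 10.3/(5×7.0) = 0.2943
Since ρ = 0.2943 < 1, system is stable.
Offered load a = λ/μ = cρ = 10.3/7.0 = 1.4714
P₀ = [ Σₙ₌₀^4 aⁿ/n! + a^5/(5!(1-ρ)) ]⁻¹
Σ = a^0/0! + a^1/1! + a^2/2! + a^3/3! + a^4/4! = 1.0000 + 1.4714 + 1.0826 + 0.5310 + 0.1953 = 4.2803
a^5/(5!(1-ρ)) = 6.8976/(120 × 0.7057) = 0.08145
P₀ = 1/(4.2803 + 0.08145) = 0.2293
Lq = P₀·a^5·ρ / (5!(1-ρ)²) = 0.22927 × 6.8976 × 0.29429 / (120 × 0.49803) = 0.007787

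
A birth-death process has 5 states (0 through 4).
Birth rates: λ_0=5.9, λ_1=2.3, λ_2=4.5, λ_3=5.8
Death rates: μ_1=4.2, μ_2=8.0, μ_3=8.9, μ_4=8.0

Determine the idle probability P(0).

Ratios P(n)/P(0) = (λ₀···λₙ₋₁)/(μ₁···μₙ):
P(1)/P(0) = (5.9)/(4.2) = 1.4048
P(2)/P(0) = (5.9×2.3)/(4.2×8.0) = 0.4039
P(3)/P(0) = (5.9×2.3×4.5)/(4.2×8.0×8.9) = 0.2042
P(4)/P(0) = (5.9×2.3×4.5×5.8)/(4.2×8.0×8.9×8.0) = 0.1480

Normalization: ∑ P(n) = 1
P(0) × (1.0000 + 1.4048 + 0.4039 + 0.2042 + 0.1480) = 1
P(0) × 3.1609 = 1
P(0) = 1/3.1609 = 0.3164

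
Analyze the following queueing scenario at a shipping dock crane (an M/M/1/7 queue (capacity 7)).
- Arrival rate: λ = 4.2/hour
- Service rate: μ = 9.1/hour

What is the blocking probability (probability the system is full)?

ρ = λ/μ = 4.2/9.1 = 0.46154
P₀ = (1-ρ)/(1-ρ^(K+1)) = (1-0.46154)/(1-0.46154^8) = 0.5385/0.9979 = 0.5396
P_K = P₀×ρ^K = 0.5396 × 0.46154^7 = 0.5396 × 0.004461 = 0.002407
Blocking probability = 0.24%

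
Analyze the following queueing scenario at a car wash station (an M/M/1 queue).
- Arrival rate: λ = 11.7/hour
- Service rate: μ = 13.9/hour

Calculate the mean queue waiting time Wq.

First, compute utilization: ρ = λ/μ = 11.7/13.9 = 0.8417
For M/M/1: Wq = λ/(μ(μ-λ))
Wq = 11.7/(13.9 × (13.9-11.7))
Wq = 11.7/(13.9 × 2.20)
Wq = 0.3826 hours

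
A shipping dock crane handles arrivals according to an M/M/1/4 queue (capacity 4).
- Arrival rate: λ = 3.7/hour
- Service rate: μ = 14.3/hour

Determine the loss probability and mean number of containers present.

ρ = λ/μ = 3.7/14.3 = 0.258741
P₀ = (1-ρ)/(1-ρ^(K+1)) = (1-0.258741)/(1-0.258741^5) = 0.74126/0.99884 = 0.7421
P_K = P₀×ρ^K = 0.7421 × 0.258741^4 = 0.7421 × 0.004482 = 0.003326
Blocking probability P_4 = 0.003326 (0.33%)
L = ρ[1 - (K+1)ρ^K + Kρ^(K+1)] / [(1-ρ)(1-ρ^(K+1))]
L = 0.258741 × (1 - 5×0.004482 + 4×0.001160) / ((1 - 0.258741) × (1 - 0.001160)) = 0.3433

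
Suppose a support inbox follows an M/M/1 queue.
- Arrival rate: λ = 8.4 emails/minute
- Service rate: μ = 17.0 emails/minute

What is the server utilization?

Server utilization: ρ = λ/μ
ρ = 8.4/17.0 = 0.4941
The server is busy 49.41% of the time.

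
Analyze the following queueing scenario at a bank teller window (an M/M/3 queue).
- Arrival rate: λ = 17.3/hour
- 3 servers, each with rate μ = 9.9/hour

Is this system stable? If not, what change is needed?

Stability requires ρ = λ/(cμ) < 1
ρ = 17.3/(3 × 9.9) = 17.3/29.70 = 0.5825
Since 0.5825 < 1, the system is STABLE.
The servers are busy 58.25% of the time.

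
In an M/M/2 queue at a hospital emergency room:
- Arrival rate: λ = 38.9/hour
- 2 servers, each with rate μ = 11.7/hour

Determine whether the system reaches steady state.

Stability requires ρ = λ/(cμ) < 1
ρ = 38.9/(2 × 11.7) = 38.9/23.40 = 1.6624
Since 1.6624 ≥ 1, the system is UNSTABLE.
Need c > λ/μ = 38.9/11.7 = 3.32.
Minimum servers needed: c = 4.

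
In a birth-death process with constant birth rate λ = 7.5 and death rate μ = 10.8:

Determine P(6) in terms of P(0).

For constant rates: P(n)/P(0) = (λ/μ)^n
P(6)/P(0) = (7.5/10.8)^6 = 0.69444^6 = 0.1122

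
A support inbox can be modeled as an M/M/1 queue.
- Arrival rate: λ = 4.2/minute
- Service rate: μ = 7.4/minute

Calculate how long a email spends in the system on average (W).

First, compute utilization: ρ = λ/μ = 4.2/7.4 = 0.5676
For M/M/1: W = 1/(μ-λ)
W = 1/(7.4-4.2) = 1/3.20
W = 0.3125 minutes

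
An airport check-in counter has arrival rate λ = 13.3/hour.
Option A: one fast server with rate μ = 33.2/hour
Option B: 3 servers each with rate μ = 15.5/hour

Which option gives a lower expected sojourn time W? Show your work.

Option A: single server μ = 33.2 (M/M/1)
  ρ_A = 13.3/33.2 = 0.4006
  W_A = 1/(μ-λ) = 1/(33.2-13.3) = 1/19.90 = 0.05025

Option B: 3 servers μ = 15.5 (M/M/3)
  ρ_B = λ/(cμ) = 13.3/(3×15.5) = 0.2860
  Offered load a = λ/μ = cρ = 13.3/15.5 = 0.8581
  P₀ = [ Σₙ₌₀^2 aⁿ/n! + a^3/(3!(1-ρ)) ]⁻¹
  Σ = a^0/0! + a^1/1! + a^2/2! = 1.0000 + 0.8581 + 0.3681 = 2.2262
  a^3/(3!(1-ρ)) = 0.6318/(6 × 0.7140) = 0.1475
  P₀ = 1/(2.2262 + 0.1475) = 0.4213
  Lq = P₀·a^3·ρ / (3!(1-ρ)²) = 0.4213 × 0.6318 × 0.2860 / (6 × 0.5098) = 0.02489
  Wq_B = Lq/λ = 0.02489/13.3 = 0.001871
  W_B = Wq_B + 1/μ = 0.001871 + 0.06452 = 0.06639

Since W_A = 0.05025 < W_B = 0.06639, Option A (single fast server) has the shorter time in system.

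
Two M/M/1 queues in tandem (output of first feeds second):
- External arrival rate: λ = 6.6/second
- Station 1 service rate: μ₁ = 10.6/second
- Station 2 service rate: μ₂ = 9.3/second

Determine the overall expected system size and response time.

By Jackson's theorem, each station behaves as independent M/M/1.
Station 1: ρ₁ = 6.6/10.6 = 0.6226, L₁ = ρ₁/(1-ρ₁) = λ/(μ₁-λ) = 6.6/4.00 = 1.6500
Station 2: ρ₂ = 6.6/9.3 = 0.7097, L₂ = ρ₂/(1-ρ₂) = λ/(μ₂-λ) = 6.6/2.70 = 2.4444
Total: L = L₁ + L₂ = 1.6500 + 2.4444 = 4.0944
W = L/λ = 4.0944/6.6 = 0.6204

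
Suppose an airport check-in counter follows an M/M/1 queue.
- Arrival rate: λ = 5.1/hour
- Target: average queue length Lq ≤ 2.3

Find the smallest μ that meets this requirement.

For M/M/1: Lq = λ²/(μ(μ-λ))
Need Lq ≤ 2.3, i.e. μ(μ-λ) ≥ λ²/2.3
μ² - 5.1μ - 26.01/2.3 ≥ 0  →  μ² - 5.1μ - 11.3087 ≥ 0
Quadratic formula (positive root): μ = [λ + √(λ² + 4×11.3087)]/2
Discriminant: 26.01 + 4×11.3087 = 71.2448, √71.2448 = 8.4407
μ ≥ (5.1 + 8.4407)/2 = 6.7703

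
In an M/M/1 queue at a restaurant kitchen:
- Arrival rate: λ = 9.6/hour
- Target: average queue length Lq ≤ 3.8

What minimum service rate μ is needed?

For M/M/1: Lq = λ²/(μ(μ-λ))
Need Lq ≤ 3.8, i.e. μ(μ-λ) ≥ λ²/3.8
μ² - 9.6μ - 92.16/3.8 ≥ 0  →  μ² - 9.6μ - 24.25263 ≥ 0
Quadratic formula (positive root): μ = [λ + √(λ² + 4×24.25263)]/2
Discriminant: 92.16 + 4×24.25263 = 189.1705, √189.1705 = 13.75393
μ ≥ (9.6 + 13.75393)/2 = 11.6770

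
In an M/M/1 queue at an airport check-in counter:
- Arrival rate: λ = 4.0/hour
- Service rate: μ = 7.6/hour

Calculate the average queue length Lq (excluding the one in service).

ρ = λ/μ = 4.0/7.6 = 0.5263
For M/M/1: Lq = λ²/(μ(μ-λ))
Lq = 16.00/(7.6 × 3.60)
Lq = 0.5848 passengers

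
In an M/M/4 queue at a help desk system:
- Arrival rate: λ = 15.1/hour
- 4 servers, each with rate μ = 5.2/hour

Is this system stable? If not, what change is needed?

Stability requires ρ = λ/(cμ) < 1
ρ = 15.1/(4 × 5.2) = 15.1/20.80 = 0.7260
Since 0.7260 < 1, the system is STABLE.
The servers are busy 72.60% of the time.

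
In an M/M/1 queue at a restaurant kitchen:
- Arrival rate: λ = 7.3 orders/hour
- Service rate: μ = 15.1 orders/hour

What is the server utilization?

Server utilization: ρ = λ/μ
ρ = 7.3/15.1 = 0.4834
The server is busy 48.34% of the time.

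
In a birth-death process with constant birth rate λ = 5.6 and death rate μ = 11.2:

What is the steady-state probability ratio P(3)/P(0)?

For constant rates: P(n)/P(0) = (λ/μ)^n
P(3)/P(0) = (5.6/11.2)^3 = 0.5000^3 = 0.1250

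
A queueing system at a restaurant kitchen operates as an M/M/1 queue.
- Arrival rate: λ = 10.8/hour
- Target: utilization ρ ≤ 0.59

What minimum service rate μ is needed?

ρ = λ/μ, so μ = λ/ρ
μ ≥ 10.8/0.59 = 18.3051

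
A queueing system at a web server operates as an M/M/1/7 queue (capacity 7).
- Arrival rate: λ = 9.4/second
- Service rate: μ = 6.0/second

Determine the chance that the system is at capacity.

ρ = λ/μ = 9.4/6.0 = 1.56667
P₀ = (1-ρ)/(1-ρ^(K+1)) = (1-1.56667)/(1-1.56667^8) = -0.5667/-35.2928 = 0.01606
P_K = P₀×ρ^K = 0.01606 × 1.56667^7 = 0.01606 × 23.1656 = 0.3720
Blocking probability = 37.20%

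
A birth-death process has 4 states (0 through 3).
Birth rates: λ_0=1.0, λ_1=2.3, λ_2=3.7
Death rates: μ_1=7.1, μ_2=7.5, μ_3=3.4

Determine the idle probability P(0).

Ratios P(n)/P(0) = (λ₀···λₙ₋₁)/(μ₁···μₙ):
P(1)/P(0) = (1.0)/(7.1) = 0.1408
P(2)/P(0) = (1.0×2.3)/(7.1×7.5) = 0.04319
P(3)/P(0) = (1.0×2.3×3.7)/(7.1×7.5×3.4) = 0.04700

Normalization: ∑ P(n) = 1
P(0) × (1.0000 + 0.1408 + 0.04319 + 0.04700) = 1
P(0) × 1.2310 = 1
P(0) = 1/1.2310 = 0.8123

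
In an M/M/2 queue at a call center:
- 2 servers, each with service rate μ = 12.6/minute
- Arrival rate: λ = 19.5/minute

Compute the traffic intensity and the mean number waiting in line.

Traffic intensity: ρ = λ/(cμ) = 19.5/(2×12.6) = 0.7738
Since ρ = 0.7738 < 1, system is stable.
Offered load a = λ/μ = cρ = 19.5/12.6 = 1.5476
P₀ = [ Σₙ₌₀^1 aⁿ/n! + a^2/(2!(1-ρ)) ]⁻¹
Σ = a^0/0! + a^1/1! = 1.0000 + 1.5476 = 2.5476
a^2/(2!(1-ρ)) = 2.39512/(2 × 0.226190) = 5.2945
P₀ = 1/(2.5476 + 5.2945) = 0.1275
Lq = P₀·a^2·ρ / (2!(1-ρ)²) = 0.12752 × 2.3951 × 0.77381 / (2 × 0.051162) = 2.3097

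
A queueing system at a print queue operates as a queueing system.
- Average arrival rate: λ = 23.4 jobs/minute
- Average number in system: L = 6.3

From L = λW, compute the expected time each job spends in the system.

Little's Law: L = λW, so W = L/λ
W = 6.3/23.4 = 0.2692 minutes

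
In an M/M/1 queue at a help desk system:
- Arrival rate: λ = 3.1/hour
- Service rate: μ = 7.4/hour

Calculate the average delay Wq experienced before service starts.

First, compute utilization: ρ = λ/μ = 3.1/7.4 = 0.4189
For M/M/1: Wq = λ/(μ(μ-λ))
Wq = 3.1/(7.4 × (7.4-3.1))
Wq = 3.1/(7.4 × 4.30)
Wq = 0.09742 hours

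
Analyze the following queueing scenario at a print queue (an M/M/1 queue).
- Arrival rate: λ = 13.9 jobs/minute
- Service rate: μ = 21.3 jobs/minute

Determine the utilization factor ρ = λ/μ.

Server utilization: ρ = λ/μ
ρ = 13.9/21.3 = 0.6526
The server is busy 65.26% of the time.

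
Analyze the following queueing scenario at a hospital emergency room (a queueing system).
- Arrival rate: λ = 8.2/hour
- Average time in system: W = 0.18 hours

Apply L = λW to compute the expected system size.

Little's Law: L = λW
L = 8.2 × 0.18 = 1.4760 patients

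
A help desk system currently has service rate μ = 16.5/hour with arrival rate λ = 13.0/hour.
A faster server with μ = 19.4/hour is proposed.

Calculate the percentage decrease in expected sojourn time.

System 1: ρ₁ = 13.0/16.5 = 0.7879, W₁ = 1/(16.5-13.0) = 0.28571
System 2: ρ₂ = 13.0/19.4 = 0.6701, W₂ = 1/(19.4-13.0) = 0.15625
Improvement: (W₁-W₂)/W₁ = (0.28571-0.15625)/0.28571 = 45.31%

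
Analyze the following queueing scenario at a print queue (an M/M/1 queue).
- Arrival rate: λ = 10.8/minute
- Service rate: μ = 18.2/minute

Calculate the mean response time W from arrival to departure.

First, compute utilization: ρ = λ/μ = 10.8/18.2 = 0.5934
For M/M/1: W = 1/(μ-λ)
W = 1/(18.2-10.8) = 1/7.40
W = 0.1351 minutes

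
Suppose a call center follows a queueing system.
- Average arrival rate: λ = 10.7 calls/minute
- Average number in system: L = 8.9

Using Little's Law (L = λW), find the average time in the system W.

Little's Law: L = λW, so W = L/λ
W = 8.9/10.7 = 0.8318 minutes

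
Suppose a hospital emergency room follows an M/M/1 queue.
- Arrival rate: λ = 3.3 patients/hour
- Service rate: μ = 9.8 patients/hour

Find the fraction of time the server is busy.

Server utilization: ρ = λ/μ
ρ = 3.3/9.8 = 0.3367
The server is busy 33.67% of the time.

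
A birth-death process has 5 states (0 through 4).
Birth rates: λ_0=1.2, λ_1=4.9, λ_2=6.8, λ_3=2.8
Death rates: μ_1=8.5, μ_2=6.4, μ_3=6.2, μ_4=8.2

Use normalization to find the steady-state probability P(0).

Ratios P(n)/P(0) = (λ₀···λₙ₋₁)/(μ₁···μₙ):
P(1)/P(0) = (1.2)/(8.5) = 0.1412
P(2)/P(0) = (1.2×4.9)/(8.5×6.4) = 0.1081
P(3)/P(0) = (1.2×4.9×6.8)/(8.5×6.4×6.2) = 0.1185
P(4)/P(0) = (1.2×4.9×6.8×2.8)/(8.5×6.4×6.2×8.2) = 0.04048

Normalization: ∑ P(n) = 1
P(0) × (1.0000 + 0.1412 + 0.1081 + 0.1185 + 0.04048) = 1
P(0) × 1.4083 = 1
P(0) = 1/1.4083 = 0.7101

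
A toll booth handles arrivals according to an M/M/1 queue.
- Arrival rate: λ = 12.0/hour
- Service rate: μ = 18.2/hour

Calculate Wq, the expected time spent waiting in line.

First, compute utilization: ρ = λ/μ = 12.0/18.2 = 0.6593
For M/M/1: Wq = λ/(μ(μ-λ))
Wq = 12.0/(18.2 × (18.2-12.0))
Wq = 12.0/(18.2 × 6.20)
Wq = 0.1063 hours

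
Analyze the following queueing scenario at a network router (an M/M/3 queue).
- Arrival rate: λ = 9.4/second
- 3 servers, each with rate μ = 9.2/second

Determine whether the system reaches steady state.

Stability requires ρ = λ/(cμ) < 1
ρ = 9.4/(3 × 9.2) = 9.4/27.60 = 0.3406
Since 0.3406 < 1, the system is STABLE.
The servers are busy 34.06% of the time.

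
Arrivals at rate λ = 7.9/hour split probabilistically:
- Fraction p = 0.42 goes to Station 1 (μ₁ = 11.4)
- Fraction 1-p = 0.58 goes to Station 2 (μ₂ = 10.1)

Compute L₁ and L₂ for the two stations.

Effective rates: λ₁ = 7.9×0.42 = 3.318, λ₂ = 7.9×0.58 = 4.582
Station 1: ρ₁ = 3.318/11.4 = 0.29105, L₁ = ρ₁/(1-ρ₁) = 0.29105/(1-0.29105) = 0.4105
Station 2: ρ₂ = 4.582/10.1 = 0.45366, L₂ = ρ₂/(1-ρ₂) = 0.45366/(1-0.45366) = 0.8304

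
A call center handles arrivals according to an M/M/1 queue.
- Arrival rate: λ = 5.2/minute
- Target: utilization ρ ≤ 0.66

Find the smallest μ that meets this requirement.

ρ = λ/μ, so μ = λ/ρ
μ ≥ 5.2/0.66 = 7.8788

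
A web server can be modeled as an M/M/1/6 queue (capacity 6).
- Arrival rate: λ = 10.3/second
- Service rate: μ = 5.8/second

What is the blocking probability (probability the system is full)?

ρ = λ/μ = 10.3/5.8 = 1.7759
P₀ = (1-ρ)/(1-ρ^(K+1)) = (1-1.7759)/(1-1.7759^7) = -0.7759/-54.7095 = 0.01418
P_K = P₀×ρ^K = 0.014182 × 1.7759^6 = 0.014182 × 31.3697 = 0.4449
Blocking probability = 44.49%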